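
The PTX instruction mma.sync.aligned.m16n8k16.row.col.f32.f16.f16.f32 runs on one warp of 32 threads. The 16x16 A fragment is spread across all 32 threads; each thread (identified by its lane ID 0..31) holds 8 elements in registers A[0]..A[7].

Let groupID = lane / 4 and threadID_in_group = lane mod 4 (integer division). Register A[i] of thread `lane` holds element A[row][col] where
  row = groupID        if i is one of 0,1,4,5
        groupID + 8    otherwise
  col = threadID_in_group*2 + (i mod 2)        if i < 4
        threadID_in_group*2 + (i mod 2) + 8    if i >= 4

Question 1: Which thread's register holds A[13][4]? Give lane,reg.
22,2

r:13=>grp=5,rB=1  c:4=>cB=0,tig=2,lo=0
L=5*4+2=22  i=0*4+1*2+0=2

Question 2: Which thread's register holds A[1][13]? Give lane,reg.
r: 1->gid=1,r8=0  c: 13->c8=1,tid=2,i&1=1
L=1*4+2=6  i=1*4+0*2+1=5

6,5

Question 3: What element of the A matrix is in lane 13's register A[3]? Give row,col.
lane 13: grp=3 (13/4), tig=1 (13%4)
i=3: r=3+8=11, c=1*2+1+0=3

11,3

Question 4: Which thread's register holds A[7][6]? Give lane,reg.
31,0

r=7⇒gr=7,Rb=0  c=6⇒Cb=0,th=3,odd=0
L=7*4+3=31  i=0*4+0*2+0=0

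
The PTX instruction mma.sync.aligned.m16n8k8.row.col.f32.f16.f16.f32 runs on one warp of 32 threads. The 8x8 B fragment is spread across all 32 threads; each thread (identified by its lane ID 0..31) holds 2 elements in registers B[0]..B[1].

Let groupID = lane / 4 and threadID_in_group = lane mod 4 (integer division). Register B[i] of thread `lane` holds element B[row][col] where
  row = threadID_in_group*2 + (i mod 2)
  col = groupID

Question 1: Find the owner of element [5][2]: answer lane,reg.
10,1

c: 2->gid=2  r: 5->tid=2,i&1=1
L=2*4+2=10  i=1=1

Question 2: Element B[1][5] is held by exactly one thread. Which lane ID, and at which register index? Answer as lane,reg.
c=5->g=5  r=1->t=0,b0=1
L=5*4+0=20  i=1=1

20,1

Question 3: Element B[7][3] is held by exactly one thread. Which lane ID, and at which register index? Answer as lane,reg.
15,1

c=3->g=3  r=7->t=3,b0=1
L=3*4+3=15  i=1=1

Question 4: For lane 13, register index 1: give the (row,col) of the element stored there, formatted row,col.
3,3

lane 13=>13/4=3, 13 mod 4=1
i=1  r:2·1+1=>3  c:3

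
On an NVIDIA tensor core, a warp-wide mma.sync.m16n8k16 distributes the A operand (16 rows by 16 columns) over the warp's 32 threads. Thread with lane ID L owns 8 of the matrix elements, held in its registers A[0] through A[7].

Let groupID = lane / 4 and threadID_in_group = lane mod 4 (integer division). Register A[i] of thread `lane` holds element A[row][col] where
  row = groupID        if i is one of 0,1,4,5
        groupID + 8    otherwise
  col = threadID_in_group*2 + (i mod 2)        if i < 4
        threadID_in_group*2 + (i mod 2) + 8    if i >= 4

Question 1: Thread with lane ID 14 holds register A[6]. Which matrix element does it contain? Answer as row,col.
14: gid=3,tid=2
[6] (3+8,2*2+0+8) = (11,12)

11,12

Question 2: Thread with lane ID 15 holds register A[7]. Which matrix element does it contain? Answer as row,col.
lane 15: gr=3 (15/4), th=3 (15%4)
i=7: r=3+8=11, c=3*2+1+8=15

11,15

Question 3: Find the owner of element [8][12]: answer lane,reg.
r=8⇒gr=0,Rb=1  c=12⇒Cb=1,th=2,odd=0
L=0*4+2=2  i=1*4+1*2+0=6

2,6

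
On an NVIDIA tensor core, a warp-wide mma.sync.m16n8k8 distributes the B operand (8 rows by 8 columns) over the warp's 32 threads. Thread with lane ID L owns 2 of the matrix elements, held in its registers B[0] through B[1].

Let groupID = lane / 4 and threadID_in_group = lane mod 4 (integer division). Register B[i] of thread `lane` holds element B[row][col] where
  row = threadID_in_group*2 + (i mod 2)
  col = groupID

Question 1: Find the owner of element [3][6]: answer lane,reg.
25,1

c:6=>grp=6  r:3=>tig=1,lo=1
L=6*4+1=25  i=1=1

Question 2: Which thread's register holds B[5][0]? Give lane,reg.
2,1

c:0=>grp=0  r:5=>tig=2,lo=1
L=0*4+2=2  i=1=1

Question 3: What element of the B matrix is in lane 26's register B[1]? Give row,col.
lane 26⇒26/4=6, 26 mod 4=2
i=1  r:2·2+1⇒5  c:6

5,6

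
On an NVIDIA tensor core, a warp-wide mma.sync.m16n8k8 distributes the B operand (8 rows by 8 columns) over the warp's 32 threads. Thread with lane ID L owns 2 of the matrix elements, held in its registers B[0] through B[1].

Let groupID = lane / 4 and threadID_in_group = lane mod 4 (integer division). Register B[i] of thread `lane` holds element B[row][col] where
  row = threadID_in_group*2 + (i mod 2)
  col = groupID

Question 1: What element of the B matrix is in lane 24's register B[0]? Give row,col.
L=24→G=24>>2=6, T=24&3=0
[0]→row 0·2+0=0  col G=6

0,6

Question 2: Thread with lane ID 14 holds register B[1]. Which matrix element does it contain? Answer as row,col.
5,3

lane 14=>14/4=3, 14 mod 4=2
i=1  r:2·2+1=>5  c:3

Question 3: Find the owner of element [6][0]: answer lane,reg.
3,0

c: 0->gid=0  r: 6->tid=3,i&1=0
L=0*4+3=3  i=0=0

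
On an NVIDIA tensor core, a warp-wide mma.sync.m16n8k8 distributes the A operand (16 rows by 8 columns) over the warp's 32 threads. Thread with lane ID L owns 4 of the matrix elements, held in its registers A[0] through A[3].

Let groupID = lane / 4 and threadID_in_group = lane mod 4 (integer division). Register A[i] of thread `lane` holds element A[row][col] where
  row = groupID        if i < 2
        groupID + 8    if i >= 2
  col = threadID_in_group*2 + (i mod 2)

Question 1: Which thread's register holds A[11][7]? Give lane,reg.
15,3

r=11→G=3,rhi=1  c=7→T=3,p=1
L=3*4+3=15  i=1*2+1=3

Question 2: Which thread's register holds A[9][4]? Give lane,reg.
r=9→G=1,rhi=1  c=4→T=2,p=0
L=1*4+2=6  i=1*2+0=2

6,2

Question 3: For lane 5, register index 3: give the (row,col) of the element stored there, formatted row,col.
5: grp=1,tig=1
[3] (1+8,1*2+1) = (9,3)

9,3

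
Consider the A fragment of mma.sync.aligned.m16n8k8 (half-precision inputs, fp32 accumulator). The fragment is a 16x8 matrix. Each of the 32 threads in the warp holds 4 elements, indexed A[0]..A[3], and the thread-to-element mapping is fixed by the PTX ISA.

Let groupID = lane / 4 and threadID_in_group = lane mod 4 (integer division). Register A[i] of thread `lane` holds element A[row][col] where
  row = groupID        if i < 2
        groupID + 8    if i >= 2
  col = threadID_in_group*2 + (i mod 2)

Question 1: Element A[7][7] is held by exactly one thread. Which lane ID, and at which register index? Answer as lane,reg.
31,1

r=7→G=7,rhi=0  c=7→T=3,p=1
L=7*4+3=31  i=0*2+1=1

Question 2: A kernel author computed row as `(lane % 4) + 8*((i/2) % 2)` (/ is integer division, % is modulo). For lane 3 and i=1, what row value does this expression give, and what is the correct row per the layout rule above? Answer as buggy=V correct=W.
buggy=3 correct=0

`(lane % 4) + 8*((i/2) % 2)`[3,1]→3
lane 3→3/4=0, 3 mod 4=3
i=1  r:0+0→0  c:2·3+1→7
row: 3 vs 0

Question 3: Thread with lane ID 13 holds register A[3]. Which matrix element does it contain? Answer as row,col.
11,3

lane 13: grp=3 (13/4), tig=1 (13%4)
i=3: r=3+8=11, c=1*2+1=3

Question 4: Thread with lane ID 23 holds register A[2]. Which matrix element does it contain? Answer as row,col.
L=23→G=23>>2=5, T=23&3=3
[2]→row 5+8=13  col 3·2+0=6

13,6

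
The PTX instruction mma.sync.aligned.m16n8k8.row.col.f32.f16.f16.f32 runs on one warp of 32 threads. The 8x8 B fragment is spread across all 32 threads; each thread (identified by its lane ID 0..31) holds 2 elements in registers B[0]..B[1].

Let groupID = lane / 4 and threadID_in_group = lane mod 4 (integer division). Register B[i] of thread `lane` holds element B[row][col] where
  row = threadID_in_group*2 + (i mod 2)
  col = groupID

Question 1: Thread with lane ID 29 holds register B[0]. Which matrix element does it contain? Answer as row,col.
2,7

lane 29: gid=7 (29/4), tid=1 (29%4)
i=0: r=1*2+0=2, c=gid=7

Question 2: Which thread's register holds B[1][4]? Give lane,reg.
16,1

c=4⇒gr=4  r=1⇒th=0,odd=1
L=4*4+0=16  i=1=1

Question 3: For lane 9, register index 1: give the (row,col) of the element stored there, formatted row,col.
3,2

lane 9⇒9/4=2, 9 mod 4=1
i=1  r:2·1+1⇒3  c:2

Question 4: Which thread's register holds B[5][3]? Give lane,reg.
c=3->g=3  r=5->t=2,b0=1
L=3*4+2=14  i=1=1

14,1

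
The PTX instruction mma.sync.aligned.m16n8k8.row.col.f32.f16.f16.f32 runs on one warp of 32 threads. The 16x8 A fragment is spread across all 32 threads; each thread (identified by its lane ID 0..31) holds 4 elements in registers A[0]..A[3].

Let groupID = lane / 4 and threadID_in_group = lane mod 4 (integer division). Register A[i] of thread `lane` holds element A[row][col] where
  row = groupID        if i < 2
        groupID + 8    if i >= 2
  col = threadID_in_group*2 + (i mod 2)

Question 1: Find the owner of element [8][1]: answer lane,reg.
r:8=>grp=0,rB=1  c:1=>tig=0,lo=1
L=0*4+0=0  i=1*2+1=3

0,3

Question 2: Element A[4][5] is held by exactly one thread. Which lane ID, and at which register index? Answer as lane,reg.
r=4⇒gr=4,Rb=0  c=5⇒th=2,odd=1
L=4*4+2=18  i=0*2+1=1

18,1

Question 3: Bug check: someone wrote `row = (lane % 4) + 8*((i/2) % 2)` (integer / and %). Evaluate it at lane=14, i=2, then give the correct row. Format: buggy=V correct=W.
buggy=10 correct=11

`(lane % 4) + 8*((i/2) % 2)`[14,2]->10
lane 14->14/4=3, 14 mod 4=2
i=2  r:3+8->11  c:2·2+0->4
row: 10 vs 11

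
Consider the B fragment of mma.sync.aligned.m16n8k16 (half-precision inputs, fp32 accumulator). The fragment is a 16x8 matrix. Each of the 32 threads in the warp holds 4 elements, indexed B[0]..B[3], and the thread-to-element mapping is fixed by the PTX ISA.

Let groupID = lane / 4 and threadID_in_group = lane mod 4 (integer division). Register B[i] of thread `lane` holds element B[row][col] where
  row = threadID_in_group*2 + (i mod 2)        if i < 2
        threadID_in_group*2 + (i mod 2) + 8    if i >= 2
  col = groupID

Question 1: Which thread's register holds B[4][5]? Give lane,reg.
22,0

c=5->g=5  r=4->rb=0,t=2,b0=0
L=5*4+2=22  i=0*2+0=0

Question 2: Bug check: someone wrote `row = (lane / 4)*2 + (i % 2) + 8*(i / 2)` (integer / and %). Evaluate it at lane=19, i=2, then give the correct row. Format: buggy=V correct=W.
`(lane / 4)*2 + (i % 2) + 8*(i / 2)`[19,2]→16
lane 19: G=4 (19/4), T=3 (19%4)
i=2: r=3*2+0+8=14, c=G=4
row: 16 vs 14

buggy=16 correct=14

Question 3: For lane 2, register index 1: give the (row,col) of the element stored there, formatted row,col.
L=2->g=2>>2=0, t=2&3=2
[1]->row 2·2+1+0=5  col g=0

5,0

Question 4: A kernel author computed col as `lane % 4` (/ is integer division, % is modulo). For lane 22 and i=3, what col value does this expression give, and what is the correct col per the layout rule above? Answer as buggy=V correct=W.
`lane % 4`[22,3]⇒2
22: gr=5,th=2
[3] (2*2+1+8,5) = (13,5)
col: 2 vs 5

buggy=2 correct=5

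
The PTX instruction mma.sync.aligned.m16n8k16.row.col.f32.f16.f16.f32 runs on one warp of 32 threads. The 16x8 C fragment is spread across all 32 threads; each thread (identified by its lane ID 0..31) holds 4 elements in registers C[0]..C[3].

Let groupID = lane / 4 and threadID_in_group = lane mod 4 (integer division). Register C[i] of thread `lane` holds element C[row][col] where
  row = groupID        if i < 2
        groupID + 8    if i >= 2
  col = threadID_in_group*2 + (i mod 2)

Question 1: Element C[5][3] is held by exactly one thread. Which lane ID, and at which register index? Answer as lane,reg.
21,1

r: 5->gid=5,r8=0  c: 3->tid=1,i&1=1
L=5*4+1=21  i=0*2+1=1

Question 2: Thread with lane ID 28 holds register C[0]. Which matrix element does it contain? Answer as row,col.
7,0

lane 28: grp=7 (28/4), tig=0 (28%4)
i=0: r=7+0=7, c=0*2+0=0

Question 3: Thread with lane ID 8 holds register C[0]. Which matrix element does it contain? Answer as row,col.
L=8=>grp=8>>2=2, tig=8&3=0
[0]=>row 2+0=2  col 0·2+0=0

2,0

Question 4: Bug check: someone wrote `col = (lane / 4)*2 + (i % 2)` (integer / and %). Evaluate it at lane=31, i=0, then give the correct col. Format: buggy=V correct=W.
buggy=14 correct=6

`(lane / 4)*2 + (i % 2)`[31,0]->14
L=31->g=31>>2=7, t=31&3=3
[0]->row 7+0=7  col 3·2+0=6
col: 14 vs 6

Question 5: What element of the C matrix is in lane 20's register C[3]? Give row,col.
lane 20->20/4=5, 20 mod 4=0
i=3  r:5+8->13  c:2·0+1->1

13,1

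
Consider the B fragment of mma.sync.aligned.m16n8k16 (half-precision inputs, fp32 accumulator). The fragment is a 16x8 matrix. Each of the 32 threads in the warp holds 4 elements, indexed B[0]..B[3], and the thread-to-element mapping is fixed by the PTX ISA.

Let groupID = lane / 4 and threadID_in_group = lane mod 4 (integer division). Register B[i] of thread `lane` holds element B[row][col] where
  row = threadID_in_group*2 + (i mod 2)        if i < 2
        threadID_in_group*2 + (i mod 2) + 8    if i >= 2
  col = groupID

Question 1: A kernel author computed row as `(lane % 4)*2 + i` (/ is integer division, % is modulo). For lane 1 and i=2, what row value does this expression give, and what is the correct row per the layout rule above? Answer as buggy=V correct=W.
`(lane % 4)*2 + i`[1,2]→4
1: G=0,T=1
[2] (1*2+0+8,0) = (10,0)
row: 4 vs 10

buggy=4 correct=10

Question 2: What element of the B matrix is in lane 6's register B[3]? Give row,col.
lane 6: grp=1 (6/4), tig=2 (6%4)
i=3: r=2*2+1+8=13, c=grp=1

13,1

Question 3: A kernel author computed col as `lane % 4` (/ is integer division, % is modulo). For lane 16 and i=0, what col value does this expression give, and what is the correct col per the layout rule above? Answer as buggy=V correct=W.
`lane % 4`[16,0]->0
lane 16: g=4 (16/4), t=0 (16%4)
i=0: r=0*2+0+0=0, c=g=4
col: 0 vs 4

buggy=0 correct=4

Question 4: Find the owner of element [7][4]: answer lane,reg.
c=4→G=4  r=7→rhi=0,T=3,p=1
L=4*4+3=19  i=0*2+1=1

19,1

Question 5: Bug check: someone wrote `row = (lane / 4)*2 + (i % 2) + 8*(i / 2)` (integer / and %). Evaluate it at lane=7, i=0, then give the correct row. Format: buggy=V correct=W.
`(lane / 4)*2 + (i % 2) + 8*(i / 2)`[7,0]⇒2
L=7⇒gr=7>>2=1, th=7&3=3
[0]⇒row 3·2+0+0=6  col gr=1
row: 2 vs 6

buggy=2 correct=6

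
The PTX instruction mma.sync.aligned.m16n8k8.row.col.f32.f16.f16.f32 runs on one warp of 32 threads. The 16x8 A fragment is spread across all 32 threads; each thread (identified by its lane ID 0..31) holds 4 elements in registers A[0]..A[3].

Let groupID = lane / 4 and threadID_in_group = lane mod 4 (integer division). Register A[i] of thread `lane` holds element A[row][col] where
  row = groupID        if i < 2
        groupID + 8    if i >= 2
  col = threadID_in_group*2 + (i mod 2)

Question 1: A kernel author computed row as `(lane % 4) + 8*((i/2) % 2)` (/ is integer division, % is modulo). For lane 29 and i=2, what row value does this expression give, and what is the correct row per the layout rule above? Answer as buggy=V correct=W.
`(lane % 4) + 8*((i/2) % 2)`[29,2]->9
29: gid=7,tid=1
[2] (7+8,1*2+0) = (15,2)
row: 9 vs 15

buggy=9 correct=15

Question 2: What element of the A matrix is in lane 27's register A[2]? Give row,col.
L=27->gid=27>>2=6, tid=27&3=3
[2]->row 6+8=14  col 3·2+0=6

14,6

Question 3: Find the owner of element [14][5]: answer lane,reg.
26,3

r:14=>grp=6,rB=1  c:5=>tig=2,lo=1
L=6*4+2=26  i=1*2+1=3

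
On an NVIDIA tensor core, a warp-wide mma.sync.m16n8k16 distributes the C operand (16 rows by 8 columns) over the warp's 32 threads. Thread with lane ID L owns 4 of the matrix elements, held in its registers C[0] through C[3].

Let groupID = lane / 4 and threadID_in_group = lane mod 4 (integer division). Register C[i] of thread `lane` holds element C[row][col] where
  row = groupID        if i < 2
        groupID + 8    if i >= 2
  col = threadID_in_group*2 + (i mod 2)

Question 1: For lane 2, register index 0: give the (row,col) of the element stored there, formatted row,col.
lane 2: gr=0 (2/4), th=2 (2%4)
i=0: r=0+0=0, c=2*2+0=4

0,4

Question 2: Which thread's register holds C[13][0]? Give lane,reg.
r=13->g=5,rb=1  c=0->t=0,b0=0
L=5*4+0=20  i=1*2+0=2

20,2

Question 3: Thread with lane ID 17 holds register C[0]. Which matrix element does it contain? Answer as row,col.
L=17->gid=17>>2=4, tid=17&3=1
[0]->row 4+0=4  col 1·2+0=2

4,2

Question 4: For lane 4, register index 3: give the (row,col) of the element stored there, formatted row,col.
L=4⇒gr=4>>2=1, th=4&3=0
[3]⇒row 1+8=9  col 0·2+1=1

9,1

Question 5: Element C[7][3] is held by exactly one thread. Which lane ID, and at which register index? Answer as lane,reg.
29,1

r: 7->gid=7,r8=0  c: 3->tid=1,i&1=1
L=7*4+1=29  i=0*2+1=1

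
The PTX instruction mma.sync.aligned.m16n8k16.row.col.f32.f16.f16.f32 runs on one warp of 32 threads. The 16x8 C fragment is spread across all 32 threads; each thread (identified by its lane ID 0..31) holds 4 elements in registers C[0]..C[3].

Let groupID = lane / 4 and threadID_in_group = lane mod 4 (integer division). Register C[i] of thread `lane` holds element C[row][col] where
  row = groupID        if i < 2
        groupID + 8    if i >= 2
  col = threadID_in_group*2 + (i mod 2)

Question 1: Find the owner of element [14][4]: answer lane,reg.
r:14=>grp=6,rB=1  c:4=>tig=2,lo=0
L=6*4+2=26  i=1*2+0=2

26,2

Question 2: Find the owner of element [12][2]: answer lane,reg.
17,2

r=12→G=4,rhi=1  c=2→T=1,p=0
L=4*4+1=17  i=1*2+0=2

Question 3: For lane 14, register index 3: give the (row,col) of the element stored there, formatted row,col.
14: gid=3,tid=2
[3] (3+8,2*2+1) = (11,5)

11,5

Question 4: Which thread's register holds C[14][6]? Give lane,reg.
27,2

r=14→G=6,rhi=1  c=6→T=3,p=0
L=6*4+3=27  i=1*2+0=2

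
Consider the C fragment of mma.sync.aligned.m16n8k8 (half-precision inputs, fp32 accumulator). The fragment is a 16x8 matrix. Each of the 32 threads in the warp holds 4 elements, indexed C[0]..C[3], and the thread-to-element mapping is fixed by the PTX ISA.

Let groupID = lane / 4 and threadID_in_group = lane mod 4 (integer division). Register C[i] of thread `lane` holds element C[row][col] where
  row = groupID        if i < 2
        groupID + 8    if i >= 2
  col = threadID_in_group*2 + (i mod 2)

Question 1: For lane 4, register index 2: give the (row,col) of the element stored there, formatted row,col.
lane 4: g=1 (4/4), t=0 (4%4)
i=2: r=1+8=9, c=0*2+0=0

9,0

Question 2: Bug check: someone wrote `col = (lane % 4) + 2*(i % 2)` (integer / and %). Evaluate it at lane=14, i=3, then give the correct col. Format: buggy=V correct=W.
buggy=4 correct=5

`(lane % 4) + 2*(i % 2)`[14,3]->4
14: gid=3,tid=2
[3] (3+8,2*2+1) = (11,5)
col: 4 vs 5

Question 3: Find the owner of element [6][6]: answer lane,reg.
27,0

r=6→G=6,rhi=0  c=6→T=3,p=0
L=6*4+3=27  i=0*2+0=0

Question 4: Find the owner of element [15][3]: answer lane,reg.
29,3

r: 15->gid=7,r8=1  c: 3->tid=1,i&1=1
L=7*4+1=29  i=1*2+1=3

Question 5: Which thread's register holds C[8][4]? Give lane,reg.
r=8⇒gr=0,Rb=1  c=4⇒th=2,odd=0
L=0*4+2=2  i=1*2+0=2

2,2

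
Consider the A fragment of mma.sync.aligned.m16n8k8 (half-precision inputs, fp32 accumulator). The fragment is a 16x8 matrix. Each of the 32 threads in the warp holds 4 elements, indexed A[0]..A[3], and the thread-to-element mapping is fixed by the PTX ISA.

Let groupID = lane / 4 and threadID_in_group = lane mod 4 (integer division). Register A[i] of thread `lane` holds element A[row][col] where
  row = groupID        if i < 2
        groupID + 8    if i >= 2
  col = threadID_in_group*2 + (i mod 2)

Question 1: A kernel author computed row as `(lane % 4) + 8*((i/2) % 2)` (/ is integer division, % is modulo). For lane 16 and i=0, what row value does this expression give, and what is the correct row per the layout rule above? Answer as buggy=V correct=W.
`(lane % 4) + 8*((i/2) % 2)`[16,0]->0
lane 16->16/4=4, 16 mod 4=0
i=0  r:4+0->4  c:2·0+0->0
row: 0 vs 4

buggy=0 correct=4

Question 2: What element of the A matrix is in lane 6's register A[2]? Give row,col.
9,4

lane 6: gid=1 (6/4), tid=2 (6%4)
i=2: r=1+8=9, c=2*2+0=4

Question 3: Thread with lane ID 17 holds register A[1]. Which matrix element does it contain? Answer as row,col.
4,3

17: grp=4,tig=1
[1] (4+0,1*2+1) = (4,3)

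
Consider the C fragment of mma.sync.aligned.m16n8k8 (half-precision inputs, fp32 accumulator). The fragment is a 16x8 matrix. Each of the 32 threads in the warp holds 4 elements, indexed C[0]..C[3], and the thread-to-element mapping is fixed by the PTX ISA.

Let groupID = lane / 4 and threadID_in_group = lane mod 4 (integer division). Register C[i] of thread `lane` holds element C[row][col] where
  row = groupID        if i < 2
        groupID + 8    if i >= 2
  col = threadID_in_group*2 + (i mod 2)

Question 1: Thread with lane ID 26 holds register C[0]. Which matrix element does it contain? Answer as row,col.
6,4

lane 26: gid=6 (26/4), tid=2 (26%4)
i=0: r=6+0=6, c=2*2+0=4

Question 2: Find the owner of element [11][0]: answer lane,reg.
r: 11->gid=3,r8=1  c: 0->tid=0,i&1=0
L=3*4+0=12  i=1*2+0=2

12,2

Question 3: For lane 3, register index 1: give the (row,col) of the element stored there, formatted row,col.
0,7

lane 3: G=0 (3/4), T=3 (3%4)
i=1: r=0+0=0, c=3*2+1=7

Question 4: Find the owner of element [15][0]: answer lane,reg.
r: 15->gid=7,r8=1  c: 0->tid=0,i&1=0
L=7*4+0=28  i=1*2+0=2

28,2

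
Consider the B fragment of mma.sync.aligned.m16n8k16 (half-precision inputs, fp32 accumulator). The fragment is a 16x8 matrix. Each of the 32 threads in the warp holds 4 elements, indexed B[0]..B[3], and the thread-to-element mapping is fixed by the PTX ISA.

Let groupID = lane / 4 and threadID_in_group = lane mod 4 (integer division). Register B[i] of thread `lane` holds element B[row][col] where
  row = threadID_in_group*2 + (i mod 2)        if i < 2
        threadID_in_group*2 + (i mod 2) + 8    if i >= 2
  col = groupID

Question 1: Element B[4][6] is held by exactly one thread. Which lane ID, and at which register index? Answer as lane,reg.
c=6->g=6  r=4->rb=0,t=2,b0=0
L=6*4+2=26  i=0*2+0=0

26,0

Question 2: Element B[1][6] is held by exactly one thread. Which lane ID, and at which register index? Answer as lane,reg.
24,1

c: 6->gid=6  r: 1->r8=0,tid=0,i&1=1
L=6*4+0=24  i=0*2+1=1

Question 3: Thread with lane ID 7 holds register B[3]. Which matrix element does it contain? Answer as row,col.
15,1

lane 7⇒7/4=1, 7 mod 4=3
i=3  r:2·3+1+8⇒15  c:1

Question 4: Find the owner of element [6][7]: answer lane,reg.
c=7⇒gr=7  r=6⇒Rb=0,th=3,odd=0
L=7*4+3=31  i=0*2+0=0

31,0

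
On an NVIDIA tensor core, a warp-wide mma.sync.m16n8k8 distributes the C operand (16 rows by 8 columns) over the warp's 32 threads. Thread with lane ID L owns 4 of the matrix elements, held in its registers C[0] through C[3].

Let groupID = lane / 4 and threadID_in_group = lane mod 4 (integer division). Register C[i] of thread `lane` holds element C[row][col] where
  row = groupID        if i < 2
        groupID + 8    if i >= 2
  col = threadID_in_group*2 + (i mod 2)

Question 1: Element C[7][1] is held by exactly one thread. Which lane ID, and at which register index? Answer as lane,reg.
28,1

r=7⇒gr=7,Rb=0  c=1⇒th=0,odd=1
L=7*4+0=28  i=0*2+1=1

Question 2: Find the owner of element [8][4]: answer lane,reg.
r:8=>grp=0,rB=1  c:4=>tig=2,lo=0
L=0*4+2=2  i=1*2+0=2

2,2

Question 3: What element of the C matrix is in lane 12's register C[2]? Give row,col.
L=12->g=12>>2=3, t=12&3=0
[2]->row 3+8=11  col 0·2+0=0

11,0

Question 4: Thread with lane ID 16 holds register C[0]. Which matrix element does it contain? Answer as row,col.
lane 16: gr=4 (16/4), th=0 (16%4)
i=0: r=4+0=4, c=0*2+0=0

4,0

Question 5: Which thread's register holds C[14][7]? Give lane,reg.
r: 14->gid=6,r8=1  c: 7->tid=3,i&1=1
L=6*4+3=27  i=1*2+1=3

27,3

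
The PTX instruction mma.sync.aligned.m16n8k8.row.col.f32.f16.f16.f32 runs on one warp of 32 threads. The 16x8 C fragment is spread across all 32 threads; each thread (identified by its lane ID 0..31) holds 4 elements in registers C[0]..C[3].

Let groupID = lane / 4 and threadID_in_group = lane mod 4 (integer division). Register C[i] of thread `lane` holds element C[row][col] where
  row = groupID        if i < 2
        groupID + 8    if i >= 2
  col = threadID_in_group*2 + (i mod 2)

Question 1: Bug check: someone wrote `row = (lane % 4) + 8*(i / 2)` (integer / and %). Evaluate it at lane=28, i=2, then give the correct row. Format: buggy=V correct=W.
`(lane % 4) + 8*(i / 2)`[28,2]->8
lane 28->28/4=7, 28 mod 4=0
i=2  r:7+8->15  c:2·0+0->0
row: 8 vs 15

buggy=8 correct=15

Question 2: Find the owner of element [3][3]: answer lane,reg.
13,1

r=3->g=3,rb=0  c=3->t=1,b0=1
L=3*4+1=13  i=0*2+1=1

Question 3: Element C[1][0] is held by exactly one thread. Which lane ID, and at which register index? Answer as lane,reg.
r=1→G=1,rhi=0  c=0→T=0,p=0
L=1*4+0=4  i=0*2+0=0

4,0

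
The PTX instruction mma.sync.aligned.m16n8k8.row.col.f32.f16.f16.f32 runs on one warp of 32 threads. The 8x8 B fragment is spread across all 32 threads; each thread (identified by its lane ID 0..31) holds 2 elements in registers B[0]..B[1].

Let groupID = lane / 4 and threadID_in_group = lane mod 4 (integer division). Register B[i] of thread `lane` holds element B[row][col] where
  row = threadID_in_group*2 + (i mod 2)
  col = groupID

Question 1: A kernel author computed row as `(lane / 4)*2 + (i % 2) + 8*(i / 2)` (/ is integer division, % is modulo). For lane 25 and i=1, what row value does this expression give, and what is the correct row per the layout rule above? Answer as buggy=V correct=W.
buggy=13 correct=3

`(lane / 4)*2 + (i % 2) + 8*(i / 2)`[25,1]->13
lane 25->25/4=6, 25 mod 4=1
i=1  r:2·1+1->3  c:6
row: 13 vs 3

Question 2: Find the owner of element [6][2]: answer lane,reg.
11,0

c: 2->gid=2  r: 6->tid=3,i&1=0
L=2*4+3=11  i=0=0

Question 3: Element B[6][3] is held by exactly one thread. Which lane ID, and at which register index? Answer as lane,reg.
c=3->g=3  r=6->t=3,b0=0
L=3*4+3=15  i=0=0

15,0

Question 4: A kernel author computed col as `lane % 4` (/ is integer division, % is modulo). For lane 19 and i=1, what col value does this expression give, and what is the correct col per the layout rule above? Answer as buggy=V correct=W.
buggy=3 correct=4

`lane % 4`[19,1]->3
lane 19->19/4=4, 19 mod 4=3
i=1  r:2·3+1->7  c:4
col: 3 vs 4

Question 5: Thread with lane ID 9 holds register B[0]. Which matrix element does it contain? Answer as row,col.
9: grp=2,tig=1
[0] (1*2+0,2) = (2,2)

2,2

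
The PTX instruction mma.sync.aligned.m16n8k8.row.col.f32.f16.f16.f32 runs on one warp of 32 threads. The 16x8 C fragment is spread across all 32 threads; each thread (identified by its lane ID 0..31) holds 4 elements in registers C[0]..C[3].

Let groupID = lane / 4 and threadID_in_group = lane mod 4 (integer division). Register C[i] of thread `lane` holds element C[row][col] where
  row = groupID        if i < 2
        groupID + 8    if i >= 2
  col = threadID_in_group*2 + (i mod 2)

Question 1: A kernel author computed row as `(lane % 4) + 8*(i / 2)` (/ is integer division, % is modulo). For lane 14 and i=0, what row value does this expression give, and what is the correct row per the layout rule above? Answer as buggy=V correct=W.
`(lane % 4) + 8*(i / 2)`[14,0]->2
lane 14->14/4=3, 14 mod 4=2
i=0  r:3+0->3  c:2·2+0->4
row: 2 vs 3

buggy=2 correct=3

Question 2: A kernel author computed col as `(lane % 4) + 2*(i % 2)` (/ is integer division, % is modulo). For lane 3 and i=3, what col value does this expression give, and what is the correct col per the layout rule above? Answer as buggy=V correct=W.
`(lane % 4) + 2*(i % 2)`[3,3]->5
L=3->gid=3>>2=0, tid=3&3=3
[3]->row 0+8=8  col 3·2+1=7
col: 5 vs 7

buggy=5 correct=7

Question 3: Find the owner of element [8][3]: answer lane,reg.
r=8->g=0,rb=1  c=3->t=1,b0=1
L=0*4+1=1  i=1*2+1=3

1,3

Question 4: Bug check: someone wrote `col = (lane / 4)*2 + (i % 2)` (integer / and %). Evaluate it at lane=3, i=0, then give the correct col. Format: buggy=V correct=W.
buggy=0 correct=6

`(lane / 4)*2 + (i % 2)`[3,0]=>0
L=3=>grp=3>>2=0, tig=3&3=3
[0]=>row 0+0=0  col 3·2+0=6
col: 0 vs 6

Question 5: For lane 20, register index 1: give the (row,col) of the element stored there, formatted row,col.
L=20→G=20>>2=5, T=20&3=0
[1]→row 5+0=5  col 0·2+1=1

5,1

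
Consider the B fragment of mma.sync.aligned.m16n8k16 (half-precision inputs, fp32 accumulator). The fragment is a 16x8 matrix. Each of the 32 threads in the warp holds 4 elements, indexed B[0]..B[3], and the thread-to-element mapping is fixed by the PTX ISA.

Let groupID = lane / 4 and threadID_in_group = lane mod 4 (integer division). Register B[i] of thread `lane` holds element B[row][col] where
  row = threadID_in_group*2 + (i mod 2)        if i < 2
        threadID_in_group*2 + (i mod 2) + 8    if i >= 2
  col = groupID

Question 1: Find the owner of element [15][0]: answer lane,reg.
c=0→G=0  r=15→rhi=1,T=3,p=1
L=0*4+3=3  i=1*2+1=3

3,3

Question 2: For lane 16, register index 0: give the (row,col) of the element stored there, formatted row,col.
0,4

lane 16->16/4=4, 16 mod 4=0
i=0  r:2·0+0+0->0  c:4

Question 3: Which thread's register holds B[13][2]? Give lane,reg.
c: 2->gid=2  r: 13->r8=1,tid=2,i&1=1
L=2*4+2=10  i=1*2+1=3

10,3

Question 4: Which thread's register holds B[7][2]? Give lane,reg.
11,1

c=2->g=2  r=7->rb=0,t=3,b0=1
L=2*4+3=11  i=0*2+1=1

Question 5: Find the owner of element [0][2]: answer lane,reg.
8,0

c=2->g=2  r=0->rb=0,t=0,b0=0
L=2*4+0=8  i=0*2+0=0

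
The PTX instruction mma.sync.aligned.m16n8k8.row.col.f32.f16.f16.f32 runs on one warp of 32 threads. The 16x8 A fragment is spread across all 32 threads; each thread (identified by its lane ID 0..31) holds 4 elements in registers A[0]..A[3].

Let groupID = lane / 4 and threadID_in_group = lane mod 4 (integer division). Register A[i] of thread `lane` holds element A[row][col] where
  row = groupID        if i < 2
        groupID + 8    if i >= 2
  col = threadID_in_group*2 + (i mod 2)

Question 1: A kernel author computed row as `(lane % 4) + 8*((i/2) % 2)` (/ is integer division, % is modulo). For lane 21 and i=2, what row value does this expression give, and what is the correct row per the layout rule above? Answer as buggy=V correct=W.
`(lane % 4) + 8*((i/2) % 2)`[21,2]->9
lane 21: gid=5 (21/4), tid=1 (21%4)
i=2: r=5+8=13, c=1*2+0=2
row: 9 vs 13

buggy=9 correct=13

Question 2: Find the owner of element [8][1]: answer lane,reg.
r=8→G=0,rhi=1  c=1→T=0,p=1
L=0*4+0=0  i=1*2+1=3

0,3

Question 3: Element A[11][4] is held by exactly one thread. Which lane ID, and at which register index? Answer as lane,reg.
14,2

r=11→G=3,rhi=1  c=4→T=2,p=0
L=3*4+2=14  i=1*2+0=2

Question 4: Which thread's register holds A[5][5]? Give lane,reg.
r=5⇒gr=5,Rb=0  c=5⇒th=2,odd=1
L=5*4+2=22  i=0*2+1=1

22,1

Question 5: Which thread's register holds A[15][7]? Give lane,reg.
r:15=>grp=7,rB=1  c:7=>tig=3,lo=1
L=7*4+3=31  i=1*2+1=3

31,3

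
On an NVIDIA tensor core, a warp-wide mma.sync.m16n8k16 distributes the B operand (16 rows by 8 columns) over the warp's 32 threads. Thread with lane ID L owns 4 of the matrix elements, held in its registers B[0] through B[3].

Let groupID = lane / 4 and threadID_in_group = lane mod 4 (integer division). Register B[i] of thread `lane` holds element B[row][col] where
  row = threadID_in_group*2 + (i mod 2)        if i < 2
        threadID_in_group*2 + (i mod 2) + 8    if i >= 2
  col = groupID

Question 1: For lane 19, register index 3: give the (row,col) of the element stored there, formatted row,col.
15,4

lane 19: G=4 (19/4), T=3 (19%4)
i=3: r=3*2+1+8=15, c=G=4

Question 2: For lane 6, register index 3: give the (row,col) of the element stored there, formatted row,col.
13,1

lane 6: g=1 (6/4), t=2 (6%4)
i=3: r=2*2+1+8=13, c=g=1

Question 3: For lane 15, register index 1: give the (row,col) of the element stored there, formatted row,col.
7,3

lane 15: G=3 (15/4), T=3 (15%4)
i=1: r=3*2+1+0=7, c=G=3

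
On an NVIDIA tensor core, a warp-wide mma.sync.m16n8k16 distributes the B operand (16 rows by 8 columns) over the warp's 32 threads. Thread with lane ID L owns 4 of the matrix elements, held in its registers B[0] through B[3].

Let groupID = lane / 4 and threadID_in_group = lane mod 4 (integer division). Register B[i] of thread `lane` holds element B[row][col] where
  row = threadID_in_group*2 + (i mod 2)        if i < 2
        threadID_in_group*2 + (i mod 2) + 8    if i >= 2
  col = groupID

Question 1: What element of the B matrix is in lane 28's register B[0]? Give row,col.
0,7

28: g=7,t=0
[0] (0*2+0+0,7) = (0,7)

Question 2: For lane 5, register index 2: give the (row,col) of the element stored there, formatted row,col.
lane 5: G=1 (5/4), T=1 (5%4)
i=2: r=1*2+0+8=10, c=G=1

10,1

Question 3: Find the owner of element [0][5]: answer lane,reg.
c=5->g=5  r=0->rb=0,t=0,b0=0
L=5*4+0=20  i=0*2+0=0

20,0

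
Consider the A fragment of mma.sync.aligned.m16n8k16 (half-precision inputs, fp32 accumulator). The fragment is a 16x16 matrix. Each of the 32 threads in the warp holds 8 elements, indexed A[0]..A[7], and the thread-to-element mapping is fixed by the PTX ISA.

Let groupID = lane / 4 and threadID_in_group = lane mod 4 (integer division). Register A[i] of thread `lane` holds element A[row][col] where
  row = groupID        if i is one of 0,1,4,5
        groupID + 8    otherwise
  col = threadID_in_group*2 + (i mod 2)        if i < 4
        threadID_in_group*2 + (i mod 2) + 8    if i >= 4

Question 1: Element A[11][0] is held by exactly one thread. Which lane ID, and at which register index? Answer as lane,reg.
r: 11->gid=3,r8=1  c: 0->c8=0,tid=0,i&1=0
L=3*4+0=12  i=0*4+1*2+0=2

12,2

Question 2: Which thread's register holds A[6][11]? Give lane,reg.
25,5

r=6⇒gr=6,Rb=0  c=11⇒Cb=1,th=1,odd=1
L=6*4+1=25  i=1*4+0*2+1=5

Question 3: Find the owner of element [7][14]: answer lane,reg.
31,4

r=7→G=7,rhi=0  c=14→chi=1,T=3,p=0
L=7*4+3=31  i=1*4+0*2+0=4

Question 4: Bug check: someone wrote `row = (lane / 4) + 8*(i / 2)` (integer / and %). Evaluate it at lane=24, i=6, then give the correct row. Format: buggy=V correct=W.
buggy=30 correct=14

`(lane / 4) + 8*(i / 2)`[24,6]->30
lane 24->24/4=6, 24 mod 4=0
i=6  r:6+8->14  c:2·0+0+8->8
row: 30 vs 14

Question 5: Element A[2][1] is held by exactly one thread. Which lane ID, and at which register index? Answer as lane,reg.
r:2=>grp=2,rB=0  c:1=>cB=0,tig=0,lo=1
L=2*4+0=8  i=0*4+0*2+1=1

8,1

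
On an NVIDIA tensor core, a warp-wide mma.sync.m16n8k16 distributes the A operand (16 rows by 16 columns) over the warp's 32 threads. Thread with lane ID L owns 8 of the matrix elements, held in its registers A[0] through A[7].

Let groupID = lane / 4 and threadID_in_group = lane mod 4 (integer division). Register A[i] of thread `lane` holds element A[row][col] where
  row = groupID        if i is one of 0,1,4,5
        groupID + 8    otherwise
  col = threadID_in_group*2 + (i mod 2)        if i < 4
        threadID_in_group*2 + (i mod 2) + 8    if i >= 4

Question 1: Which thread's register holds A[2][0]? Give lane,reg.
r=2→G=2,rhi=0  c=0→chi=0,T=0,p=0
L=2*4+0=8  i=0*4+0*2+0=0

8,0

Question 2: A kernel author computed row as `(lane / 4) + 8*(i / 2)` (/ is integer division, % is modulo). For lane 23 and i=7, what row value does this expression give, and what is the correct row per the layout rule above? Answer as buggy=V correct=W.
`(lane / 4) + 8*(i / 2)`[23,7]->29
23: g=5,t=3
[7] (5+8,3*2+1+8) = (13,15)
row: 29 vs 13

buggy=29 correct=13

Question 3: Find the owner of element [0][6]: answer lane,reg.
r=0⇒gr=0,Rb=0  c=6⇒Cb=0,th=3,odd=0
L=0*4+3=3  i=0*4+0*2+0=0

3,0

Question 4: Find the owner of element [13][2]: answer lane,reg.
21,2

r=13->g=5,rb=1  c=2->cb=0,t=1,b0=0
L=5*4+1=21  i=0*4+1*2+0=2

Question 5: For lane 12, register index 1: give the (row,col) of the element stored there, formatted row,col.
3,1

lane 12->12/4=3, 12 mod 4=0
i=1  r:3+0->3  c:2·0+1+0->1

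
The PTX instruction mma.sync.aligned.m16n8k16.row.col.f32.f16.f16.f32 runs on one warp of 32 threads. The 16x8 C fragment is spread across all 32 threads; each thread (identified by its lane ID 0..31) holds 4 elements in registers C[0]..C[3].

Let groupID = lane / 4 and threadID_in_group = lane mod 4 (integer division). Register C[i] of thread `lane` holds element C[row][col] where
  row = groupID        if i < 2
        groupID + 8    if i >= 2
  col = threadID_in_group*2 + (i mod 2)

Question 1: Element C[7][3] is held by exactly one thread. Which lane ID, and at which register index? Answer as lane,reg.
29,1

r=7->g=7,rb=0  c=3->t=1,b0=1
L=7*4+1=29  i=0*2+1=1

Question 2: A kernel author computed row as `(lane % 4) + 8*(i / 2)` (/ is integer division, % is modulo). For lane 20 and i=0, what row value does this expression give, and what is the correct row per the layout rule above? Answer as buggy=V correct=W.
buggy=0 correct=5

`(lane % 4) + 8*(i / 2)`[20,0]=>0
20: grp=5,tig=0
[0] (5+0,0*2+0) = (5,0)
row: 0 vs 5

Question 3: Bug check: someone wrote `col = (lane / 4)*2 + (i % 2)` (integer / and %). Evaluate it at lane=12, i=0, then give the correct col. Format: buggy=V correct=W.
buggy=6 correct=0

`(lane / 4)*2 + (i % 2)`[12,0]→6
lane 12→12/4=3, 12 mod 4=0
i=0  r:3+0→3  c:2·0+0→0
col: 6 vs 0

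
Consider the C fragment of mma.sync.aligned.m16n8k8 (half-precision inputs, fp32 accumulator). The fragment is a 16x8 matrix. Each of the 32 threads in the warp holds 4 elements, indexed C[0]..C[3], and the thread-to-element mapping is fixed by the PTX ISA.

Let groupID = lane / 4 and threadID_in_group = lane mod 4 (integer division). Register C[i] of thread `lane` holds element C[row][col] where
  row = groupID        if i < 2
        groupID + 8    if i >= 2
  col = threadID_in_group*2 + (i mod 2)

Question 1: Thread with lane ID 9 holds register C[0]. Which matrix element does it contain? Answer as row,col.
lane 9: g=2 (9/4), t=1 (9%4)
i=0: r=2+0=2, c=1*2+0=2

2,2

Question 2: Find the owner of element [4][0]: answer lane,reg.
r=4->g=4,rb=0  c=0->t=0,b0=0
L=4*4+0=16  i=0*2+0=0

16,0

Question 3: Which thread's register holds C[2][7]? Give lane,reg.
r=2⇒gr=2,Rb=0  c=7⇒th=3,odd=1
L=2*4+3=11  i=0*2+1=1

11,1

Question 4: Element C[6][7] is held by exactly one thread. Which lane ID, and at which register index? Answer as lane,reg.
r=6⇒gr=6,Rb=0  c=7⇒th=3,odd=1
L=6*4+3=27  i=0*2+1=1

27,1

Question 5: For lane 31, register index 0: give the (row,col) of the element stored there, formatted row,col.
7,6

31: grp=7,tig=3
[0] (7+0,3*2+0) = (7,6)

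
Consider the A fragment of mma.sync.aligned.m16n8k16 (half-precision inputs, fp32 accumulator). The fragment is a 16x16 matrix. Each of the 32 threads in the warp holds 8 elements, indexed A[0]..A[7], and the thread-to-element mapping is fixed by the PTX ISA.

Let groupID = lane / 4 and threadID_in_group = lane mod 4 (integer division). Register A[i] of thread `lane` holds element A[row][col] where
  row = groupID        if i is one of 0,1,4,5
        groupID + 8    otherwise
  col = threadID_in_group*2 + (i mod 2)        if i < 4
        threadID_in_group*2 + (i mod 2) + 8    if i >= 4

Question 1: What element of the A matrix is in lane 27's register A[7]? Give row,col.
lane 27: G=6 (27/4), T=3 (27%4)
i=7: r=6+8=14, c=3*2+1+8=15

14,15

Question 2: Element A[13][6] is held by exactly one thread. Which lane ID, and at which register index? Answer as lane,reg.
23,2

r=13->g=5,rb=1  c=6->cb=0,t=3,b0=0
L=5*4+3=23  i=0*4+1*2+0=2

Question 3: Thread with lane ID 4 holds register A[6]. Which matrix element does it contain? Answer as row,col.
4: gid=1,tid=0
[6] (1+8,0*2+0+8) = (9,8)

9,8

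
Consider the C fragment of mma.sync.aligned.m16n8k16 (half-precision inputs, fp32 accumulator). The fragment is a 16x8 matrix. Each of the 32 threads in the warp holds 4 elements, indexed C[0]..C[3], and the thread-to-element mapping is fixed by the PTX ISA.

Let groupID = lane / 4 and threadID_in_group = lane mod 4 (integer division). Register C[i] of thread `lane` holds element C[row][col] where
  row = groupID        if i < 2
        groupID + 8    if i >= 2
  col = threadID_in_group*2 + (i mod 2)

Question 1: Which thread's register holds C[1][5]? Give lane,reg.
r:1=>grp=1,rB=0  c:5=>tig=2,lo=1
L=1*4+2=6  i=0*2+1=1

6,1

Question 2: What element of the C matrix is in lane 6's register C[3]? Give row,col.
9,5

L=6=>grp=6>>2=1, tig=6&3=2
[3]=>row 1+8=9  col 2·2+1=5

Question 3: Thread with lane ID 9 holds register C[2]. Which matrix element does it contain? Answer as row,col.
10,2

lane 9→9/4=2, 9 mod 4=1
i=2  r:2+8→10  c:2·1+0→2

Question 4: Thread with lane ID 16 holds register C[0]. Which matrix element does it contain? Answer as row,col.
lane 16: g=4 (16/4), t=0 (16%4)
i=0: r=4+0=4, c=0*2+0=0

4,0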